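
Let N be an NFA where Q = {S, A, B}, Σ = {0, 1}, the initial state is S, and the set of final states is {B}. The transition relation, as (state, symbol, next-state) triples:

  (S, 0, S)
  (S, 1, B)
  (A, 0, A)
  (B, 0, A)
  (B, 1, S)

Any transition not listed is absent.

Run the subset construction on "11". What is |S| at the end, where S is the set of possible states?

1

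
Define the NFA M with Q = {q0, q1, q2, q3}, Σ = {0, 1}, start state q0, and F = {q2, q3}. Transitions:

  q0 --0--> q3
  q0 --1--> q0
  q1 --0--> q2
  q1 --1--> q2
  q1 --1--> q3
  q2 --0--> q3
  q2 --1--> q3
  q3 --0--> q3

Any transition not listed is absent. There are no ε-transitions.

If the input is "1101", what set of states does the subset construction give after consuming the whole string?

∅

Start in {q0}.
Read '1': q0→{q0}; now {q0}.
Read '1': q0→{q0}; now {q0}.
Read '0': q0→{q3}; now {q3}.
Read '1': q3→∅; now ∅.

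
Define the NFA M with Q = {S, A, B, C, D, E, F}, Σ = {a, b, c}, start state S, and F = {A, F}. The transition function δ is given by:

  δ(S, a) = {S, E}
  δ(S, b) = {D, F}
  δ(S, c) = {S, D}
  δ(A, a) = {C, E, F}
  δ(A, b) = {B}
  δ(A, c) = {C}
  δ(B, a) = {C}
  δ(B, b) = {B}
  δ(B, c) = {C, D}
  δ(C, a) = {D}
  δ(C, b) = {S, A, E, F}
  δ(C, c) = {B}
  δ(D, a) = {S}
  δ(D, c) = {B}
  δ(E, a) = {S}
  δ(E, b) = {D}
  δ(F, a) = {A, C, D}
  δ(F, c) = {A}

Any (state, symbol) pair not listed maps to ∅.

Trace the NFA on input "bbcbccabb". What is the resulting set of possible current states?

∅

Start in {S}.
Read 'b': {S} → {D, F}.
Read 'b': {D, F} → ∅.
The set is empty and remains empty for the remaining 7 symbols.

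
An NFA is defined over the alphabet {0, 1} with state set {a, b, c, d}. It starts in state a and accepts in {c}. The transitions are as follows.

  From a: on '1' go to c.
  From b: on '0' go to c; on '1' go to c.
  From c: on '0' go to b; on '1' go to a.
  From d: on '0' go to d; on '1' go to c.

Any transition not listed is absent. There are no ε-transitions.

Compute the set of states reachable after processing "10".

{b}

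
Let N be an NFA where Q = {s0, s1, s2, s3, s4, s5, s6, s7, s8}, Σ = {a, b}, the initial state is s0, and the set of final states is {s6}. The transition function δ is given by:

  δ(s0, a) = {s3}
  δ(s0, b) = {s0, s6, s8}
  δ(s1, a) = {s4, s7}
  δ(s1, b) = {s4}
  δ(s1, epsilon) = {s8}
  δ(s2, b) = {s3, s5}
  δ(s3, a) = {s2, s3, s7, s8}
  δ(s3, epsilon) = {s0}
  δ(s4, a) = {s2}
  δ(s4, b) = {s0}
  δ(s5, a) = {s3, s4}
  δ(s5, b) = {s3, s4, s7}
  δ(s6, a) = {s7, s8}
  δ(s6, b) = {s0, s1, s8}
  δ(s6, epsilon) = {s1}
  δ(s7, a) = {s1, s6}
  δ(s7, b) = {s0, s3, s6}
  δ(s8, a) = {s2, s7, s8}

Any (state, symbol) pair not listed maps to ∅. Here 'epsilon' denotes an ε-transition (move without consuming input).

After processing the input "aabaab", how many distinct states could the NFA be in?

Start in {s0}.
Read 'a': s0→{s3}; union {s3}; ε-closure = {s0, s3}.
Read 'a': s0→{s3}, s3→{s2, s3, s7, s8}; union {s2, s3, s7, s8}; ε-closure = {s0, s2, s3, s7, s8}.
Read 'b': s0→{s0, s6, s8}, s2→{s3, s5}, s3→∅, s7→{s0, s3, s6}, s8→∅; union {s0, s3, s5, s6, s8}; ε-closure = {s0, s1, s3, s5, s6, s8}.
Read 'a': s0→{s3}, s1→{s4, s7}, s3→{s2, s3, s7, s8}, s5→{s3, s4}, s6→{s7, s8}, s8→{s2, s7, s8}; union {s2, s3, s4, s7, s8}; ε-closure = {s0, s2, s3, s4, s7, s8}.
Read 'a': s0→{s3}, s2→∅, s3→{s2, s3, s7, s8}, s4→{s2}, s7→{s1, s6}, s8→{s2, s7, s8}; union {s1, s2, s3, s6, s7, s8}; ε-closure = {s0, s1, s2, s3, s6, s7, s8}.
Read 'b': s0→{s0, s6, s8}, s1→{s4}, s2→{s3, s5}, s3→∅, s6→{s0, s1, s8}, s7→{s0, s3, s6}, s8→∅; now {s0, s1, s3, s4, s5, s6, s8}.
That set has 7 states.

7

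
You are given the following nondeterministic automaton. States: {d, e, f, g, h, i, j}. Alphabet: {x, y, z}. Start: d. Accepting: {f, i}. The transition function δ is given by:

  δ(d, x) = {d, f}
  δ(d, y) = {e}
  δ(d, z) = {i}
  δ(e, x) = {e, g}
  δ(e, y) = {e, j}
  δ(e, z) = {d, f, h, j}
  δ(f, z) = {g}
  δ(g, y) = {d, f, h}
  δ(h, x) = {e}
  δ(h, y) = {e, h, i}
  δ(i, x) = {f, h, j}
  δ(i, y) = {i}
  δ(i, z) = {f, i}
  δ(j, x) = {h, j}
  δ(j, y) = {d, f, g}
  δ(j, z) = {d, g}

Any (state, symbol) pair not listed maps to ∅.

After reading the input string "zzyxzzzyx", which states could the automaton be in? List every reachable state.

{f, h, j}

Start in {d}.
Read 'z': d→{i}; now {i}.
Read 'z': i→{f, i}; now {f, i}.
Read 'y': f→∅, i→{i}; now {i}.
Read 'x': i→{f, h, j}; now {f, h, j}.
Read 'z': f→{g}, h→∅, j→{d, g}; now {d, g}.
Read 'z': d→{i}, g→∅; now {i}.
Read 'z': i→{f, i}; now {f, i}.
Read 'y': f→∅, i→{i}; now {i}.
Read 'x': i→{f, h, j}; now {f, h, j}.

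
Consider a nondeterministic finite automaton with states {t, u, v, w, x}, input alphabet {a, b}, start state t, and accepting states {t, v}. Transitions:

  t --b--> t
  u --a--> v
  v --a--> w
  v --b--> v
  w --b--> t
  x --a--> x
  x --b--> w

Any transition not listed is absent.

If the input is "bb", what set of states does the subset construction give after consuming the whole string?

Start in {t}.
Read 'b': t→{t}; now {t}.
Read 'b': t→{t}; now {t}.

{t}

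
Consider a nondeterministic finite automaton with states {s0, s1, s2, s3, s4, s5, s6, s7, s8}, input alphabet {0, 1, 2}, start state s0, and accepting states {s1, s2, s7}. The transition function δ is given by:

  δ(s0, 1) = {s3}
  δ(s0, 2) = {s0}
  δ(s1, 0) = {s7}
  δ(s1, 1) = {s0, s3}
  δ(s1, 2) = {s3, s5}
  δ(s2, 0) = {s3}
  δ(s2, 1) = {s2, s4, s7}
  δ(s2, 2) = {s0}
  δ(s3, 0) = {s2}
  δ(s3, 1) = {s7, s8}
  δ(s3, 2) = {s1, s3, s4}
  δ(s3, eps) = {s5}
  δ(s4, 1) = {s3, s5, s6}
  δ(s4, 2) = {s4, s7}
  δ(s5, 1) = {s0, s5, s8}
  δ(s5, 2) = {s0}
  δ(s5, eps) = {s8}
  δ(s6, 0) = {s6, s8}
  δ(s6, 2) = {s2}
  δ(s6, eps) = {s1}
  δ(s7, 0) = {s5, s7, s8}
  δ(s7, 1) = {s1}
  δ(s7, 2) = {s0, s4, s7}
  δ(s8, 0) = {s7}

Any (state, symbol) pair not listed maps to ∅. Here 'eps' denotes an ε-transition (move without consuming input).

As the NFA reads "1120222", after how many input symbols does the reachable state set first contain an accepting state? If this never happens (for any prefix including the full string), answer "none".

2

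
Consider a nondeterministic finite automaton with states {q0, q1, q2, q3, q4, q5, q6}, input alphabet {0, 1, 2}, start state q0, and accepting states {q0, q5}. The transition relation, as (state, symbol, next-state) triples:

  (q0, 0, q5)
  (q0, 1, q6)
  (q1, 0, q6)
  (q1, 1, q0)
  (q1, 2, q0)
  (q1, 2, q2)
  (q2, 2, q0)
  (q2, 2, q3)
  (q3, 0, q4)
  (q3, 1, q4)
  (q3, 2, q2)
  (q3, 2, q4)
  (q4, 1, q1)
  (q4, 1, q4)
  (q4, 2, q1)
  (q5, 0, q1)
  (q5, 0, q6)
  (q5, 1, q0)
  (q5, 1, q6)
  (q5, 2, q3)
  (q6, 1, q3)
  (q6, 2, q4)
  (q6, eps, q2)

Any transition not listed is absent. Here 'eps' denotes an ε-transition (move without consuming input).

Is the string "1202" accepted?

Start in {q0}.
Read '1': q0→{q6}; union {q6}; ε-closure = {q2, q6}.
Read '2': q2→{q0, q3}, q6→{q4}; now {q0, q3, q4}.
Read '0': q0→{q5}, q3→{q4}, q4→∅; now {q4, q5}.
Read '2': q4→{q1}, q5→{q3}; now {q1, q3}.
The final set {q1, q3} contains no accepting state.

No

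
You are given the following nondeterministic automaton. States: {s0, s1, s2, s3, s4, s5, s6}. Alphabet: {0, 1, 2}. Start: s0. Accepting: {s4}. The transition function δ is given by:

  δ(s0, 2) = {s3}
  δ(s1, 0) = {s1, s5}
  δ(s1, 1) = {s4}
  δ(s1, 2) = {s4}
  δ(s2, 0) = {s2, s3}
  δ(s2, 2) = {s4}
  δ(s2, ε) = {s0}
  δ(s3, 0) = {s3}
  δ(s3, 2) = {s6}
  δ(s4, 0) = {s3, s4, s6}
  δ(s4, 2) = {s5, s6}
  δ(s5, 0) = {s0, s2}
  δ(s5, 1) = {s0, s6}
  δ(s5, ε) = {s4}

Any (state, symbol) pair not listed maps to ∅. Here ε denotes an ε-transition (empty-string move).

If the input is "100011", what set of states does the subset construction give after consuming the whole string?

∅

Start in {s0}.
Read '1': s0→∅; now ∅.
The set is empty and remains empty for the remaining 5 symbols.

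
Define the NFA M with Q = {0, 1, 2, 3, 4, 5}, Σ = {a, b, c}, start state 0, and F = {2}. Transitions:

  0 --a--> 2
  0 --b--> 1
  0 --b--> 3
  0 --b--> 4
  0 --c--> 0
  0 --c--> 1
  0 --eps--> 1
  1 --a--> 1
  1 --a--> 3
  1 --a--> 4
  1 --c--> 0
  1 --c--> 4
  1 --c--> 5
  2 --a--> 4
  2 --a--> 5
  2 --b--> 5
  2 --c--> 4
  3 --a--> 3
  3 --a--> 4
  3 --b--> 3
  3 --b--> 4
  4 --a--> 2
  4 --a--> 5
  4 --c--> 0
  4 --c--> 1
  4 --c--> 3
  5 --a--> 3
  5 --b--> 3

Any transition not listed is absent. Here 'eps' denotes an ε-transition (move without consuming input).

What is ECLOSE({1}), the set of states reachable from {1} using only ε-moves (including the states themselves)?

{1}

Begin with {1}.
No ε-moves leave this set, so the closure equals the set itself.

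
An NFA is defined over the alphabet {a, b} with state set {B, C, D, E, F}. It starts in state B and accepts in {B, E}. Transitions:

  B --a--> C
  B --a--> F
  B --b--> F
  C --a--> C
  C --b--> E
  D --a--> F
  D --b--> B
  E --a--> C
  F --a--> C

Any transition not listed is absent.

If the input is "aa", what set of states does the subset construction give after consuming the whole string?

Start in {B}.
Read 'a': B→{C, F}; now {C, F}.
Read 'a': C→{C}, F→{C}; now {C}.

{C}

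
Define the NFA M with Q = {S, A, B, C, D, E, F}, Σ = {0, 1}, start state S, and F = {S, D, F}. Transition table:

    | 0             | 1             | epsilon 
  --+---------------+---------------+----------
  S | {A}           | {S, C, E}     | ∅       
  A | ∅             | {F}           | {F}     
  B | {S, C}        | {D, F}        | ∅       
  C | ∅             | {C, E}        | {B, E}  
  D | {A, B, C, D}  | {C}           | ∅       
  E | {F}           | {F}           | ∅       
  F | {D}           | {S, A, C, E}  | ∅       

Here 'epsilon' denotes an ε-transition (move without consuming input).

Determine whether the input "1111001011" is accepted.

Yes

Start in {S}.
Read '1': {S} → {S, B, C, E}.
Read '1': {S, B, C, E} → {S, B, C, D, E, F}.
Read '1': {S, B, C, D, E, F} → {S, A, B, C, D, E, F}.
Read '1': {S, A, B, C, D, E, F} → {S, A, B, C, D, E, F}.
Read '0': {S, A, B, C, D, E, F} → {S, A, B, C, D, E, F}.
Read '0': {S, A, B, C, D, E, F} → {S, A, B, C, D, E, F}.
Read '1': {S, A, B, C, D, E, F} → {S, A, B, C, D, E, F}.
Read '0': {S, A, B, C, D, E, F} → {S, A, B, C, D, E, F}.
Read '1': {S, A, B, C, D, E, F} → {S, A, B, C, D, E, F}.
Read '1': {S, A, B, C, D, E, F} → {S, A, B, C, D, E, F}.
The final set {S, A, B, C, D, E, F} contains the accepting states S, D, F.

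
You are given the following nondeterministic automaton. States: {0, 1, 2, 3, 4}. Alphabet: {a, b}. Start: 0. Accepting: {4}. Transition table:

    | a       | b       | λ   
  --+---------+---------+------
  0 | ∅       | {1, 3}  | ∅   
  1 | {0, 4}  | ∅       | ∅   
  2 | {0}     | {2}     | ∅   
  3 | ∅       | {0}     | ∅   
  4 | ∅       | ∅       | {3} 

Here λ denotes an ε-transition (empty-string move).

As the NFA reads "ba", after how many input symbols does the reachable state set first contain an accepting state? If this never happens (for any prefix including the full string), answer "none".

Start in {0}.
Read 'b': {0} → {1, 3}.
Read 'a': {1, 3} → {0, 3, 4}.
None of the earlier sets intersect F, but {0, 3, 4} does.

2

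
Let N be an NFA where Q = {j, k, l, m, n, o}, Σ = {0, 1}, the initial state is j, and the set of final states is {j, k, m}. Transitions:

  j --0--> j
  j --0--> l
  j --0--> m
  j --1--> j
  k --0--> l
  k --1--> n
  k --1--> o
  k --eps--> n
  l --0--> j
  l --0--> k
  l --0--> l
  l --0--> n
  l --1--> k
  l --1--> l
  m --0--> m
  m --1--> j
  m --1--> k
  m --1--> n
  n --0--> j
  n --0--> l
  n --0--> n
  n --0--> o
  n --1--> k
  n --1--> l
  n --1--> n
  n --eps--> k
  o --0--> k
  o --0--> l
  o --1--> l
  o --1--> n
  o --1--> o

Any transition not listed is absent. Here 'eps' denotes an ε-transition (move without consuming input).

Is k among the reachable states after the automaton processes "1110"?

Start in {j}.
Read '1': j→{j}; now {j}.
Read '1': j→{j}; now {j}.
Read '1': j→{j}; now {j}.
Read '0': j→{j, l, m}; now {j, l, m}.
State k is not in {j, l, m}.

No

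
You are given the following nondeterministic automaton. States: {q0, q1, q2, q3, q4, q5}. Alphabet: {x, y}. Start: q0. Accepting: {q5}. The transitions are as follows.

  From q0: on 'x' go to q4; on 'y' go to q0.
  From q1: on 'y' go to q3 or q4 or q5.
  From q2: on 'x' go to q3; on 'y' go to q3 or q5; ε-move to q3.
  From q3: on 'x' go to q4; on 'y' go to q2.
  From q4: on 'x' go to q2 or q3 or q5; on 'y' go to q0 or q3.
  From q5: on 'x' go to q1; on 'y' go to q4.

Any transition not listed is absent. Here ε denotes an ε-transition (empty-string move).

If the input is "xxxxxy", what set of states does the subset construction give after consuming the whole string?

Start in {q0}.
Read 'x': q0→{q4}; now {q4}.
Read 'x': q4→{q2, q3, q5}; now {q2, q3, q5}.
Read 'x': q2→{q3}, q3→{q4}, q5→{q1}; now {q1, q3, q4}.
Read 'x': q1→∅, q3→{q4}, q4→{q2, q3, q5}; now {q2, q3, q4, q5}.
Read 'x': q2→{q3}, q3→{q4}, q4→{q2, q3, q5}, q5→{q1}; now {q1, q2, q3, q4, q5}.
Read 'y': q1→{q3, q4, q5}, q2→{q3, q5}, q3→{q2}, q4→{q0, q3}, q5→{q4}; now {q0, q2, q3, q4, q5}.

{q0, q2, q3, q4, q5}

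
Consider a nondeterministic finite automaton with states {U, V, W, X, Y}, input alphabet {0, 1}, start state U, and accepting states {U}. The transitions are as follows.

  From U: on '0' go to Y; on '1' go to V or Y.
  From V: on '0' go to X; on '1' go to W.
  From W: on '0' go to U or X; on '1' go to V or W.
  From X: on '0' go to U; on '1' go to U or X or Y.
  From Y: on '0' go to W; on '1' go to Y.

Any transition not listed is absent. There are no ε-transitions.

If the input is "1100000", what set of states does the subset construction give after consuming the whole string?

{U, W, X, Y}

Start in {U}.
Read '1': U→{V, Y}; now {V, Y}.
Read '1': V→{W}, Y→{Y}; now {W, Y}.
Read '0': W→{U, X}, Y→{W}; now {U, W, X}.
Read '0': U→{Y}, W→{U, X}, X→{U}; now {U, X, Y}.
Read '0': U→{Y}, X→{U}, Y→{W}; now {U, W, Y}.
Read '0': U→{Y}, W→{U, X}, Y→{W}; now {U, W, X, Y}.
Read '0': U→{Y}, W→{U, X}, X→{U}, Y→{W}; now {U, W, X, Y}.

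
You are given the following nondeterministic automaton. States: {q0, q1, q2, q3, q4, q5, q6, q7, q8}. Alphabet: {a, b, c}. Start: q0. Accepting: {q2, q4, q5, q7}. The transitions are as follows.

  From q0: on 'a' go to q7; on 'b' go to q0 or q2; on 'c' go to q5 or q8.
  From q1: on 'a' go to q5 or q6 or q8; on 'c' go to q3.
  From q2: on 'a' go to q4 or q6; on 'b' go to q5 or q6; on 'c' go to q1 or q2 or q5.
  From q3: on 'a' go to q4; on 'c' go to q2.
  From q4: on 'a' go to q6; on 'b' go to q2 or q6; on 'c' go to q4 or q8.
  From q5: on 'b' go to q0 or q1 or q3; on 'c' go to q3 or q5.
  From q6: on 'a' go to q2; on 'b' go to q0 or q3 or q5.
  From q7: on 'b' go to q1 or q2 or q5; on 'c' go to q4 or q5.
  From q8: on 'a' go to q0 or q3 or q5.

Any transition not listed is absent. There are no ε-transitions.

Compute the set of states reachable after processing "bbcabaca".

{q0, q3, q4, q5, q6, q8}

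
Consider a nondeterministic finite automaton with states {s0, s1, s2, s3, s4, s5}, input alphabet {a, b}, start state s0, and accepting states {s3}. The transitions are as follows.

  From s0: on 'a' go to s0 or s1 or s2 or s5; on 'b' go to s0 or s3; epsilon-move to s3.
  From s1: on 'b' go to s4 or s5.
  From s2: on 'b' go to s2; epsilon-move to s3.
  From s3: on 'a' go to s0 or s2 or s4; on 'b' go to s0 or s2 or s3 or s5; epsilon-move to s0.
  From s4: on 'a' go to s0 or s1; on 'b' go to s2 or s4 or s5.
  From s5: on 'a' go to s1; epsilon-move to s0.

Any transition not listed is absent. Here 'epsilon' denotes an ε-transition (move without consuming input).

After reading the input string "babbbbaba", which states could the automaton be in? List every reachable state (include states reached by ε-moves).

{s0, s1, s2, s3, s4, s5}

Start: ε-closure({s0}) = {s0, s3}.
Read 'b': {s0, s3} → {s0, s2, s3, s5}.
Read 'a': {s0, s2, s3, s5} → {s0, s1, s2, s3, s4, s5}.
Read 'b': {s0, s1, s2, s3, s4, s5} → {s0, s2, s3, s4, s5}.
Read 'b': {s0, s2, s3, s4, s5} → {s0, s2, s3, s4, s5}.
Read 'b': {s0, s2, s3, s4, s5} → {s0, s2, s3, s4, s5}.
Read 'b': {s0, s2, s3, s4, s5} → {s0, s2, s3, s4, s5}.
Read 'a': {s0, s2, s3, s4, s5} → {s0, s1, s2, s3, s4, s5}.
Read 'b': {s0, s1, s2, s3, s4, s5} → {s0, s2, s3, s4, s5}.
Read 'a': {s0, s2, s3, s4, s5} → {s0, s1, s2, s3, s4, s5}.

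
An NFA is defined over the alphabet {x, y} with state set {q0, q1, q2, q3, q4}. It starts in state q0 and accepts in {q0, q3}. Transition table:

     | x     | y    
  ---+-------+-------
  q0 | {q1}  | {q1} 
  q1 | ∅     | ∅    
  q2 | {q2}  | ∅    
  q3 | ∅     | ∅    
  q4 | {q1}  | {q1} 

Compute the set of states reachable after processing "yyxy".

∅

Start in {q0}.
Read 'y': q0→{q1}; now {q1}.
Read 'y': q1→∅; now ∅.
The set is empty and remains empty for the remaining 2 symbols.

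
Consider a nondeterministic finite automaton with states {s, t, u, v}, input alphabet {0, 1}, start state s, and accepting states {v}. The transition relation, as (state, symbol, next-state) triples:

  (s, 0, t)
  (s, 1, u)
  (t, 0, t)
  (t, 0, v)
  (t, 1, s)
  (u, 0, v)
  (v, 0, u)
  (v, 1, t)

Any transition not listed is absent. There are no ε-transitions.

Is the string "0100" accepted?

Yes

Start in {s}.
Read '0': {s} → {t}.
Read '1': {t} → {s}.
Read '0': {s} → {t}.
Read '0': {t} → {t, v}.
The final set {t, v} contains the accepting state v.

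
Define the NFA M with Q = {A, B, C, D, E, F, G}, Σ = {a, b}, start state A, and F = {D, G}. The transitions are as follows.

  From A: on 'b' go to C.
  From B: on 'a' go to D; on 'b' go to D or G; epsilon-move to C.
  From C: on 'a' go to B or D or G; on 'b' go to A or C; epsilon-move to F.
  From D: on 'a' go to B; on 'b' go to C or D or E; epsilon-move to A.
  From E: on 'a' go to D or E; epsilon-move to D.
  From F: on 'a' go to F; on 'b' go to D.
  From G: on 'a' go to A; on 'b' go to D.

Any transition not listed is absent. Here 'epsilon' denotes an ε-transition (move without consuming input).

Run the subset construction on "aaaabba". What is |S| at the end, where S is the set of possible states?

0

Start in {A}.
Read 'a': A→∅; now ∅.
The set is empty and remains empty for the remaining 6 symbols.
That set has 0 states.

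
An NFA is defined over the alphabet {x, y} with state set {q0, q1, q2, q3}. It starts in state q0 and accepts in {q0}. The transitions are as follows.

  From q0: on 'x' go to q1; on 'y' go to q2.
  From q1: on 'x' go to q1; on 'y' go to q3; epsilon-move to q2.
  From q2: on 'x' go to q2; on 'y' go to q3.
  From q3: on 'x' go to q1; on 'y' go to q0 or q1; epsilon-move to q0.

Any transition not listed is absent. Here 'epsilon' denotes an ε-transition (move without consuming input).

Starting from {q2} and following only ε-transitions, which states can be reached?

{q2}

Begin with {q2}.
No ε-moves leave this set, so the closure equals the set itself.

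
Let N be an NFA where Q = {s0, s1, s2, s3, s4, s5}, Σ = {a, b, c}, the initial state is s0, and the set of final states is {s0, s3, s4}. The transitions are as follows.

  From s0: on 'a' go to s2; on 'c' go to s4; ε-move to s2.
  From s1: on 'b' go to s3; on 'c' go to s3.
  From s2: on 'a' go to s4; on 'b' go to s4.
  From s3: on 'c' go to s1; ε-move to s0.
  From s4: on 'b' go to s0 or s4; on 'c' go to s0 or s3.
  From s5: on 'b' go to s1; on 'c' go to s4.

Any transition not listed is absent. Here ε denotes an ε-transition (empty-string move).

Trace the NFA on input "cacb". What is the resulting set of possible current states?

Start: ε-closure({s0}) = {s0, s2}.
Read 'c': s0→{s4}, s2→∅; now {s4}.
Read 'a': s4→∅; now ∅.
The set is empty and remains empty for the remaining 2 symbols.

∅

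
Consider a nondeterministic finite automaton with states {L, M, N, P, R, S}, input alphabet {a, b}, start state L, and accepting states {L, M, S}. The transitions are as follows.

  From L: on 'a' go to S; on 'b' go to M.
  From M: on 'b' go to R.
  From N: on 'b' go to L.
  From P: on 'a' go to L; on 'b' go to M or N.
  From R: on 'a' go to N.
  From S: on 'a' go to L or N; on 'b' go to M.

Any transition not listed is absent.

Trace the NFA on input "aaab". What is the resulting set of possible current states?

{M}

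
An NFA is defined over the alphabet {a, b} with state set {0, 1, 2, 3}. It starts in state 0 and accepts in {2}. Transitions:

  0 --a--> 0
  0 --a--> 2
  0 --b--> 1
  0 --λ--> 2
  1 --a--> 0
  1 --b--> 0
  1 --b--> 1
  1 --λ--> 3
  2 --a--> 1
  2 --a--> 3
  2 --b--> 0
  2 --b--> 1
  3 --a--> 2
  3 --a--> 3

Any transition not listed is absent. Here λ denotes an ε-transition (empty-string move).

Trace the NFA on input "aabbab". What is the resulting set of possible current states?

{0, 1, 2, 3}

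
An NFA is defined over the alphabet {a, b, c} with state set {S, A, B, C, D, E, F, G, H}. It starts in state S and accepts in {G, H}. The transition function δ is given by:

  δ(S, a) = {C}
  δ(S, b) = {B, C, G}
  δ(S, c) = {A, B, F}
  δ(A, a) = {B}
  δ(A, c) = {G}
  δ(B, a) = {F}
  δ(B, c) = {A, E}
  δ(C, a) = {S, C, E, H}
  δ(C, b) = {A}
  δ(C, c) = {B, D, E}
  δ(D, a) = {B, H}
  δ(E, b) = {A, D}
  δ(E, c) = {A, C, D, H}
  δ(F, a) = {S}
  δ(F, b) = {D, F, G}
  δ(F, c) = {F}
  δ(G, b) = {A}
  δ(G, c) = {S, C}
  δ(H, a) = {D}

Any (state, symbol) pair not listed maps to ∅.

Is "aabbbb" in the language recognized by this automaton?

No

Start in {S}.
Read 'a': {S} → {C}.
Read 'a': {C} → {S, C, E, H}.
Read 'b': {S, C, E, H} → {A, B, C, D, G}.
Read 'b': {A, B, C, D, G} → {A}.
Read 'b': {A} → ∅.
The set is empty and remains empty for the remaining 1 symbol.
The final set ∅ contains no accepting state.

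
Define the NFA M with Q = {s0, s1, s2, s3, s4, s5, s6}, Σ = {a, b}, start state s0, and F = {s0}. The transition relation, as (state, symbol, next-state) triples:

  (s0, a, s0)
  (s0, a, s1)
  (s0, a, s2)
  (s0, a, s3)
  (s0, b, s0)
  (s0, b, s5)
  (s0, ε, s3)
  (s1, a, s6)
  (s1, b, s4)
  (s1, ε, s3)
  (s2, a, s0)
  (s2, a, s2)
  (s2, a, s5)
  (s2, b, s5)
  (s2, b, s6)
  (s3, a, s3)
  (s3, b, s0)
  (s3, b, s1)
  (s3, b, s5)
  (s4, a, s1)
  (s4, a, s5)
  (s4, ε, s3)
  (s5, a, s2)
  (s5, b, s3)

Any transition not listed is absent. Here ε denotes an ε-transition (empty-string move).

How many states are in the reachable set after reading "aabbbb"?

Start: ε-closure({s0}) = {s0, s3}.
Read 'a': s0→{s0, s1, s2, s3}, s3→{s3}; now {s0, s1, s2, s3}.
Read 'a': s0→{s0, s1, s2, s3}, s1→{s6}, s2→{s0, s2, s5}, s3→{s3}; now {s0, s1, s2, s3, s5, s6}.
Read 'b': s0→{s0, s5}, s1→{s4}, s2→{s5, s6}, s3→{s0, s1, s5}, s5→{s3}, s6→∅; now {s0, s1, s3, s4, s5, s6}.
Read 'b': s0→{s0, s5}, s1→{s4}, s3→{s0, s1, s5}, s4→∅, s5→{s3}, s6→∅; now {s0, s1, s3, s4, s5}.
Read 'b': s0→{s0, s5}, s1→{s4}, s3→{s0, s1, s5}, s4→∅, s5→{s3}; now {s0, s1, s3, s4, s5}.
Read 'b': s0→{s0, s5}, s1→{s4}, s3→{s0, s1, s5}, s4→∅, s5→{s3}; now {s0, s1, s3, s4, s5}.
That set has 5 states.

5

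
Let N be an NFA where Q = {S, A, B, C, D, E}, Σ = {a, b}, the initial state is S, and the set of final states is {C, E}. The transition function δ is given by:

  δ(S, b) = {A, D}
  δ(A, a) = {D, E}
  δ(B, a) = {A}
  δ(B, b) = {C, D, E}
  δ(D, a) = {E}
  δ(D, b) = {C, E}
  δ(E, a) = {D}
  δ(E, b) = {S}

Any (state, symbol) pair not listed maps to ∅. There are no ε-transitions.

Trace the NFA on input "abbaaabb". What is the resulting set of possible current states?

Start in {S}.
Read 'a': {S} → ∅.
The set is empty and remains empty for the remaining 7 symbols.

∅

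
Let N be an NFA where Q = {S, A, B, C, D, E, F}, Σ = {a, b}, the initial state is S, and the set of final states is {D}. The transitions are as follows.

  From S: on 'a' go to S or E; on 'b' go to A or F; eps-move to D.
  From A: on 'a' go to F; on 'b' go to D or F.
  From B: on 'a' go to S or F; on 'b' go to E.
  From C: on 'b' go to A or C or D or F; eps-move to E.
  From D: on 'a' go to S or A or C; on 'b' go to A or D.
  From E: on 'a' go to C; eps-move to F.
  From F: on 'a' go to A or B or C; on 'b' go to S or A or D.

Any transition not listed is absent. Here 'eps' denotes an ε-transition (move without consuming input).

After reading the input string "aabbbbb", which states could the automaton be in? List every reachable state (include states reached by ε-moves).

{S, A, C, D, E, F}

Start: ε-closure({S}) = {S, D}.
Read 'a': S→{S, E}, D→{S, A, C}; union {S, A, C, E}; ε-closure = {S, A, C, D, E, F}.
Read 'a': S→{S, E}, A→{F}, C→∅, D→{S, A, C}, E→{C}, F→{A, B, C}; union {S, A, B, C, E, F}; ε-closure = {S, A, B, C, D, E, F}.
Read 'b': S→{A, F}, A→{D, F}, B→{E}, C→{A, C, D, F}, D→{A, D}, E→∅, F→{S, A, D}; now {S, A, C, D, E, F}.
Read 'b': S→{A, F}, A→{D, F}, C→{A, C, D, F}, D→{A, D}, E→∅, F→{S, A, D}; union {S, A, C, D, F}; ε-closure = {S, A, C, D, E, F}.
Read 'b': S→{A, F}, A→{D, F}, C→{A, C, D, F}, D→{A, D}, E→∅, F→{S, A, D}; union {S, A, C, D, F}; ε-closure = {S, A, C, D, E, F}.
Read 'b': S→{A, F}, A→{D, F}, C→{A, C, D, F}, D→{A, D}, E→∅, F→{S, A, D}; union {S, A, C, D, F}; ε-closure = {S, A, C, D, E, F}.
Read 'b': S→{A, F}, A→{D, F}, C→{A, C, D, F}, D→{A, D}, E→∅, F→{S, A, D}; union {S, A, C, D, F}; ε-closure = {S, A, C, D, E, F}.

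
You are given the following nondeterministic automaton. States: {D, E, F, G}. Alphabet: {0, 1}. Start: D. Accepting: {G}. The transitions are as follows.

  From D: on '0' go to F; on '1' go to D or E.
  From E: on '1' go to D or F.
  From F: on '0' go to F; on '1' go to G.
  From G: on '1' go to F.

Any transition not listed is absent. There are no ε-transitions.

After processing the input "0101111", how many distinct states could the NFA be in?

0

Start in {D}.
Read '0': D→{F}; now {F}.
Read '1': F→{G}; now {G}.
Read '0': G→∅; now ∅.
The set is empty and remains empty for the remaining 4 symbols.
That set has 0 states.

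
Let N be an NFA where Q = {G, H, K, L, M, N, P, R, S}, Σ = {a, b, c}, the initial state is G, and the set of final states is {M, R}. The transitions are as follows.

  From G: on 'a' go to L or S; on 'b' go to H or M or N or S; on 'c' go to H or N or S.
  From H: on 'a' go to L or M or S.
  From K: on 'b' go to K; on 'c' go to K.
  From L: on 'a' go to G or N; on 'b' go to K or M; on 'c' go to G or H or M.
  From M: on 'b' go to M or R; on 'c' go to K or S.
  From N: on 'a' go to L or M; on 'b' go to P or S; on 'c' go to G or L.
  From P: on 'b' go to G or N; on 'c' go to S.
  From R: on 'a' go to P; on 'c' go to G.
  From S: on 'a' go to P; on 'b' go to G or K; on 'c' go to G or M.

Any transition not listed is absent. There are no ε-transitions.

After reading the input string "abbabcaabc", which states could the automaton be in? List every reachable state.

Start in {G}.
Read 'a': {G} → {L, S}.
Read 'b': {L, S} → {G, K, M}.
Read 'b': {G, K, M} → {H, K, M, N, R, S}.
Read 'a': {H, K, M, N, R, S} → {L, M, P, S}.
Read 'b': {L, M, P, S} → {G, K, M, N, R}.
Read 'c': {G, K, M, N, R} → {G, H, K, L, N, S}.
Read 'a': {G, H, K, L, N, S} → {G, L, M, N, P, S}.
Read 'a': {G, L, M, N, P, S} → {G, L, M, N, P, S}.
Read 'b': {G, L, M, N, P, S} → {G, H, K, M, N, P, R, S}.
Read 'c': {G, H, K, M, N, P, R, S} → {G, H, K, L, M, N, S}.

{G, H, K, L, M, N, S}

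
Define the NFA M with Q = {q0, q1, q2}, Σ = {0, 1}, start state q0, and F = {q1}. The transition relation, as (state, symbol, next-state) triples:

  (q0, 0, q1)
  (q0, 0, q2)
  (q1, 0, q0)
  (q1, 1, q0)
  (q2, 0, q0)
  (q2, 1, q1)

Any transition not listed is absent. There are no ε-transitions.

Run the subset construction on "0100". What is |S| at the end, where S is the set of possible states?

Start in {q0}.
Read '0': q0→{q1, q2}; now {q1, q2}.
Read '1': q1→{q0}, q2→{q1}; now {q0, q1}.
Read '0': q0→{q1, q2}, q1→{q0}; now {q0, q1, q2}.
Read '0': q0→{q1, q2}, q1→{q0}, q2→{q0}; now {q0, q1, q2}.
That set has 3 states.

3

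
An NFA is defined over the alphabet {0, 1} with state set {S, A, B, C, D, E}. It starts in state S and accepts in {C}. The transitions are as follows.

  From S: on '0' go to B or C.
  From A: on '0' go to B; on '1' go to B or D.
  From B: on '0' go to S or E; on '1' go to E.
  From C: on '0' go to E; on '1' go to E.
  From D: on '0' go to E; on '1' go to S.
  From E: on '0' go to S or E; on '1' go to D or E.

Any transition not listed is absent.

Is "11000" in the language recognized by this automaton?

Start in {S}.
Read '1': S→∅; now ∅.
The set is empty and remains empty for the remaining 4 symbols.
The final set ∅ contains no accepting state.

No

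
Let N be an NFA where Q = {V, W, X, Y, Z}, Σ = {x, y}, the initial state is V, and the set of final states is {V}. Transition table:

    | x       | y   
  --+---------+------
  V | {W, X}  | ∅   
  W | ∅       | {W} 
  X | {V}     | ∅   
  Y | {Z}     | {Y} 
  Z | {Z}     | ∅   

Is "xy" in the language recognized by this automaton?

Start in {V}.
Read 'x': V→{W, X}; now {W, X}.
Read 'y': W→{W}, X→∅; now {W}.
The final set {W} contains no accepting state.

No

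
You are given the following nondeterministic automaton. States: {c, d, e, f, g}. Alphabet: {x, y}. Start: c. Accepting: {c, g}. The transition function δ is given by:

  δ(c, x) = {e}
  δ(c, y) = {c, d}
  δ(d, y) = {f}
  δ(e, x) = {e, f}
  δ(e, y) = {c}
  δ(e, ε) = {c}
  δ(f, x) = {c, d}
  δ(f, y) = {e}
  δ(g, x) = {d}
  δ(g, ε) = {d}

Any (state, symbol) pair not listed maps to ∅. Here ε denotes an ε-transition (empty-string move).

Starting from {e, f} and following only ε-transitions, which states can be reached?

{c, e, f}

Begin with {e, f}.
ε-move e → c; add c.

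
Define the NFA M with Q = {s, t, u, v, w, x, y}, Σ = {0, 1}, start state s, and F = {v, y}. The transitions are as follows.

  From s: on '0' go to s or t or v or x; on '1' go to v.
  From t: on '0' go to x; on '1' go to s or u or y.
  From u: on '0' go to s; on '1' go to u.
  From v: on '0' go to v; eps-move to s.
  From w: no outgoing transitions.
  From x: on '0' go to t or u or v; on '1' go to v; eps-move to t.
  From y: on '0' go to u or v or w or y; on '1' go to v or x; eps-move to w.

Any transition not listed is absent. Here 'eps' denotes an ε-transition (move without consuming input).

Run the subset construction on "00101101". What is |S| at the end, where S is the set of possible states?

Start in {s}.
Read '0': {s} → {s, t, v, x}.
Read '0': {s, t, v, x} → {s, t, u, v, x}.
Read '1': {s, t, u, v, x} → {s, u, v, w, y}.
Read '0': {s, u, v, w, y} → {s, t, u, v, w, x, y}.
Read '1': {s, t, u, v, w, x, y} → {s, t, u, v, w, x, y}.
Read '1': {s, t, u, v, w, x, y} → {s, t, u, v, w, x, y}.
Read '0': {s, t, u, v, w, x, y} → {s, t, u, v, w, x, y}.
Read '1': {s, t, u, v, w, x, y} → {s, t, u, v, w, x, y}.
That set has 7 states.

7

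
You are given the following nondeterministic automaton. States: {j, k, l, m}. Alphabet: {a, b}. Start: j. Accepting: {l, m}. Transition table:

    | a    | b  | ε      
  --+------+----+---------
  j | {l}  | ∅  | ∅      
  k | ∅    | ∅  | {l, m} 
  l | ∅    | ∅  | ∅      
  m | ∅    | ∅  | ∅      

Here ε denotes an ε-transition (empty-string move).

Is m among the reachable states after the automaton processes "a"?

No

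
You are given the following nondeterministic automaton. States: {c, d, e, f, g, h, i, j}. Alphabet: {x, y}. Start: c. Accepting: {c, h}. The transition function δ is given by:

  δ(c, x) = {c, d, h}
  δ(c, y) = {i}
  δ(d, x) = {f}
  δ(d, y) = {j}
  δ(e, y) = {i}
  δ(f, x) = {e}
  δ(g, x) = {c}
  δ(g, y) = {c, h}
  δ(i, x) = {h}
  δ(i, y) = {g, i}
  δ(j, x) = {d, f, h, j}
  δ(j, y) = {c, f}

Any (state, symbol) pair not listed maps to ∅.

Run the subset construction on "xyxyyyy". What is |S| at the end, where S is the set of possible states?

4

Start in {c}.
Read 'x': c→{c, d, h}; now {c, d, h}.
Read 'y': c→{i}, d→{j}, h→∅; now {i, j}.
Read 'x': i→{h}, j→{d, f, h, j}; now {d, f, h, j}.
Read 'y': d→{j}, f→∅, h→∅, j→{c, f}; now {c, f, j}.
Read 'y': c→{i}, f→∅, j→{c, f}; now {c, f, i}.
Read 'y': c→{i}, f→∅, i→{g, i}; now {g, i}.
Read 'y': g→{c, h}, i→{g, i}; now {c, g, h, i}.
That set has 4 states.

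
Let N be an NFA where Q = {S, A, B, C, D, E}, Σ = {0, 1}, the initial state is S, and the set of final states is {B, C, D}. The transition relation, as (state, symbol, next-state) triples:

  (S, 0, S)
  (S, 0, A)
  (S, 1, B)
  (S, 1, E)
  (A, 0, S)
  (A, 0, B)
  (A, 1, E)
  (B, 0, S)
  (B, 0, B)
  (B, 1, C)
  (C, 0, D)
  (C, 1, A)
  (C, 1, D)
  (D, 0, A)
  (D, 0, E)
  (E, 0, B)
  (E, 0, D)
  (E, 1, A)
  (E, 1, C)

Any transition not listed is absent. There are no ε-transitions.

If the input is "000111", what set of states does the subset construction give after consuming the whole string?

{A, D, E}

Start in {S}.
Read '0': {S} → {S, A}.
Read '0': {S, A} → {S, A, B}.
Read '0': {S, A, B} → {S, A, B}.
Read '1': {S, A, B} → {B, C, E}.
Read '1': {B, C, E} → {A, C, D}.
Read '1': {A, C, D} → {A, D, E}.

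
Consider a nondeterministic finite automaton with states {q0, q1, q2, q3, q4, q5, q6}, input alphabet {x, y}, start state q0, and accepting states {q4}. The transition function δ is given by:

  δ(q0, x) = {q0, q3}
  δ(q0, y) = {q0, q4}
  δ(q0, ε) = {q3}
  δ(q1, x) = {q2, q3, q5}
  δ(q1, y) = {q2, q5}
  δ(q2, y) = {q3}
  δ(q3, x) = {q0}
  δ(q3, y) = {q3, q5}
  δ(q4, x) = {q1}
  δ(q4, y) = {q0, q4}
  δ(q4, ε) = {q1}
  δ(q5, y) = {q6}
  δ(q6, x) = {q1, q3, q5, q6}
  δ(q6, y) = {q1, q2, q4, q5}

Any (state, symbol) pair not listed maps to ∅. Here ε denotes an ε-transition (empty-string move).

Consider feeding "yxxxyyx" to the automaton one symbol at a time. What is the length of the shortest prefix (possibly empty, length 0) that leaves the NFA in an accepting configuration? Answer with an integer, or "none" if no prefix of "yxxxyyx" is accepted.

1

Start: ε-closure({q0}) = {q0, q3}.
Read 'y': q0→{q0, q4}, q3→{q3, q5}; union {q0, q3, q4, q5}; ε-closure = {q0, q1, q3, q4, q5}.
None of the earlier sets intersect F, but {q0, q1, q3, q4, q5} does.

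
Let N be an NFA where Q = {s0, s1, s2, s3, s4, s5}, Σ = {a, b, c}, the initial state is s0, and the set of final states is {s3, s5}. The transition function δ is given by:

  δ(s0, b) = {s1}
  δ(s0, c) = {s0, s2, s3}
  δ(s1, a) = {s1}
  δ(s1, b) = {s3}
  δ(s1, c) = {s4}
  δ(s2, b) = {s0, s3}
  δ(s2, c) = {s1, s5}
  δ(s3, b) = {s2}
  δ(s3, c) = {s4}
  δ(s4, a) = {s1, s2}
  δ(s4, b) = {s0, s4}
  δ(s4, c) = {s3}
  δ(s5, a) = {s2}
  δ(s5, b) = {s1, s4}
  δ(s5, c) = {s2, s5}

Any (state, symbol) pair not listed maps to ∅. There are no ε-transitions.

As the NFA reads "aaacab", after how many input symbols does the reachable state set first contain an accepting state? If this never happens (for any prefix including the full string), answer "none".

Start in {s0}.
Read 'a': {s0} → ∅.
The set is empty and remains empty for the remaining 5 symbols.
No reachable set along the way intersects F.

none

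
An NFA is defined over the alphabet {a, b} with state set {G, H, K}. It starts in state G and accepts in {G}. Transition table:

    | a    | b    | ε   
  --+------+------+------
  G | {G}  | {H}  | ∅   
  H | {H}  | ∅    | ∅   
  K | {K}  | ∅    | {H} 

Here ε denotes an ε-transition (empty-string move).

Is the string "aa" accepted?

Start in {G}.
Read 'a': G→{G}; now {G}.
Read 'a': G→{G}; now {G}.
The final set {G} contains the accepting state G.

Yes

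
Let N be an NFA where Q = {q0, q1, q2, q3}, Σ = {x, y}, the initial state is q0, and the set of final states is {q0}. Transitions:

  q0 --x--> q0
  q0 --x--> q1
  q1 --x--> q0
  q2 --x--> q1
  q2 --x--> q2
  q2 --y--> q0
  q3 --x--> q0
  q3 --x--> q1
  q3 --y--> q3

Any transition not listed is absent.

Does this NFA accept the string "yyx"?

Start in {q0}.
Read 'y': q0→∅; now ∅.
The set is empty and remains empty for the remaining 2 symbols.
The final set ∅ contains no accepting state.

No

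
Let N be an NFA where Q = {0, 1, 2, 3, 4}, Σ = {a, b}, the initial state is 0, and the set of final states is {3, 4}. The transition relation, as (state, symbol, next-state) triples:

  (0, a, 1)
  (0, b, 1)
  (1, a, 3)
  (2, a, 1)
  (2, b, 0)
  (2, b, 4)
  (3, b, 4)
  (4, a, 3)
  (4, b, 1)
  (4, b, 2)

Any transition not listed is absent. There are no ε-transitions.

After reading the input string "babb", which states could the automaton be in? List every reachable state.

{1, 2}

Start in {0}.
Read 'b': 0→{1}; now {1}.
Read 'a': 1→{3}; now {3}.
Read 'b': 3→{4}; now {4}.
Read 'b': 4→{1, 2}; now {1, 2}.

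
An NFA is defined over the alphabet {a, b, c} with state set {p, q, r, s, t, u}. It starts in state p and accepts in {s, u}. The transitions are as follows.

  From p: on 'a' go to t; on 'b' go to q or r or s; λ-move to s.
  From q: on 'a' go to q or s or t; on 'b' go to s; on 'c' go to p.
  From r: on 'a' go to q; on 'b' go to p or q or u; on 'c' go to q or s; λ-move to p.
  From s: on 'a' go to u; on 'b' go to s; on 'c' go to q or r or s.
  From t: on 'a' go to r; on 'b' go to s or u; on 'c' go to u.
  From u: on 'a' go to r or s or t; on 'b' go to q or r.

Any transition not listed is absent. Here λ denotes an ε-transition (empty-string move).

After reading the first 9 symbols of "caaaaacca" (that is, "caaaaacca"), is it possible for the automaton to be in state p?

No

Start: ε-closure({p}) = {p, s}.
Read 'c': {p, s} → {p, q, r, s}.
Read 'a': {p, q, r, s} → {q, s, t, u}.
Read 'a': {q, s, t, u} → {p, q, r, s, t, u}.
Read 'a': {p, q, r, s, t, u} → {p, q, r, s, t, u}.
Read 'a': {p, q, r, s, t, u} → {p, q, r, s, t, u}.
Read 'a': {p, q, r, s, t, u} → {p, q, r, s, t, u}.
Read 'c': {p, q, r, s, t, u} → {p, q, r, s, u}.
Read 'c': {p, q, r, s, u} → {p, q, r, s}.
Read 'a': {p, q, r, s} → {q, s, t, u}.
State p is not in {q, s, t, u}.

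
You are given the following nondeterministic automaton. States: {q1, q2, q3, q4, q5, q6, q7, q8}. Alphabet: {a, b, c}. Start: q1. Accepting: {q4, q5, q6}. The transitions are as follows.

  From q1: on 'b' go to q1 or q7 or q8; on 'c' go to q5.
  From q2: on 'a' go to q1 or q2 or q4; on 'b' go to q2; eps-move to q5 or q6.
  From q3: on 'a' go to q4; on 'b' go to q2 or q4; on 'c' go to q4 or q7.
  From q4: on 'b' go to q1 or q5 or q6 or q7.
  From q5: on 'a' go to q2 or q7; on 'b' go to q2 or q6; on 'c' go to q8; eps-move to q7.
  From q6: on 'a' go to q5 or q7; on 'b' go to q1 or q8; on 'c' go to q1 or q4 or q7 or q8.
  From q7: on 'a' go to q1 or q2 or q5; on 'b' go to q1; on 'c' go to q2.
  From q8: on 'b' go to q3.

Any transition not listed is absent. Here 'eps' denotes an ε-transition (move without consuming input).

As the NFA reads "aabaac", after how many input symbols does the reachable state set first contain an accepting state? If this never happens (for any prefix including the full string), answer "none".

none

Start in {q1}.
Read 'a': q1→∅; now ∅.
The set is empty and remains empty for the remaining 5 symbols.
No reachable set along the way intersects F.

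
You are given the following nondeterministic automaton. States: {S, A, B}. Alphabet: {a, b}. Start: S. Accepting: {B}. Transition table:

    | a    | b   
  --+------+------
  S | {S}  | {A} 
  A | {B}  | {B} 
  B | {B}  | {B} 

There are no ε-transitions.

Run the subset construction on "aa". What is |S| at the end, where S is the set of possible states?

Start in {S}.
Read 'a': {S} → {S}.
Read 'a': {S} → {S}.
That set has 1 state.

1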